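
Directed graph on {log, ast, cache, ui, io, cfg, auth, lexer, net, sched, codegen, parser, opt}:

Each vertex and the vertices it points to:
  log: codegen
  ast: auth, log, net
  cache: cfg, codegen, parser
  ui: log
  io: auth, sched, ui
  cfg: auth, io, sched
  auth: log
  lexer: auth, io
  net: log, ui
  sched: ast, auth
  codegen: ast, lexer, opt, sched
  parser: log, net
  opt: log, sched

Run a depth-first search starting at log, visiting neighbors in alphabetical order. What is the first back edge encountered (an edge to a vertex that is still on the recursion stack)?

auth→log

DFS from log (visiting neighbors in alphabetical order); mark gray on enter, black on exit:
log gray
  codegen gray
    ast gray
      auth gray
        auth→log: log is gray → back edge
First back edge: auth → log.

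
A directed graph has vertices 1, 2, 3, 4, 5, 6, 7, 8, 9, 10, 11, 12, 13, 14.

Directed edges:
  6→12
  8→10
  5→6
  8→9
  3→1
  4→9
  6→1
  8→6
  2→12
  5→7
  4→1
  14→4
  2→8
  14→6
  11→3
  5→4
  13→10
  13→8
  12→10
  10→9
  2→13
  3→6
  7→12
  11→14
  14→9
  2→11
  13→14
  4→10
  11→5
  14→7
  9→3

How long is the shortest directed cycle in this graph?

5

For each vertex v, BFS finds the shortest path from v back to v.
The shortest such closed walk is 3 → 6 → 12 → 10 → 9 → 3, length 5.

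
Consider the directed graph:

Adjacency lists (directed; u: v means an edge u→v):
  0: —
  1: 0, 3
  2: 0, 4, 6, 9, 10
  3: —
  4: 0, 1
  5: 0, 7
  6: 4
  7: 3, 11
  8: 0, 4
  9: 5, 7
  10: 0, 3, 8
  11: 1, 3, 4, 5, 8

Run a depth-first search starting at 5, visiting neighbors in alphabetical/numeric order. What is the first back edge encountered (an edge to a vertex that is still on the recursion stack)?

DFS from 5 (visiting neighbors in alphabetical/numeric order); mark gray on enter, black on exit:
5 gray
  0 gray
  0 black
  7 gray
    3 gray
    3 black
    11 gray
      1 gray
        1→0: 0 black — skip
        1→3: 3 black — skip
      1 black
      11→3: 3 black — skip
      4 gray
        4→0: 0 black — skip
        4→1: 1 black — skip
      4 black
      11→5: 5 is gray → back edge
First back edge: 11 → 5.

11->5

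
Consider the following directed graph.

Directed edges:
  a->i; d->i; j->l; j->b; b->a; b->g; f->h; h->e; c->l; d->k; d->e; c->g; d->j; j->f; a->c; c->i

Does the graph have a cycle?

DFS with white/gray/black marking, starting from g:
g gray
g black
a gray
  c gray
    i gray
    i black
    l gray
    l black
    c→g: g black — skip
  c black
  a→i: i black — skip
a black
b gray
  b→g: g black — skip
  b→a: a black — skip
b black
d gray
  e gray
  e black
  k gray
  k black
  d→i: i black — skip
  j gray
    j→l: l black — skip
    j→b: b black — skip
    f gray
      h gray
        h→e: e black — skip
      h black
    f black
  j black
d black
Every edge goes to a white or black vertex — no back edge, so the graph is acyclic.

No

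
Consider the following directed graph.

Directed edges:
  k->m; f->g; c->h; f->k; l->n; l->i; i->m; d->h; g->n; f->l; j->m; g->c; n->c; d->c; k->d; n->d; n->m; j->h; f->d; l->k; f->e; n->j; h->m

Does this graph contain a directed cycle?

No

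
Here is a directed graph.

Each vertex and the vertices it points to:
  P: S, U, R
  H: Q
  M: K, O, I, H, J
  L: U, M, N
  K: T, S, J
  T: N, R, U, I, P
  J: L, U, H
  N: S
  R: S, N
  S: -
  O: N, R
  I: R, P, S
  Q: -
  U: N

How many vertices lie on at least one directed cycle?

A vertex is on a directed cycle iff it belongs to a strongly connected component of size ≥ 2 (or has a self-loop).
The vertices on cycles are {J, K, L, M} — 4 in total.

4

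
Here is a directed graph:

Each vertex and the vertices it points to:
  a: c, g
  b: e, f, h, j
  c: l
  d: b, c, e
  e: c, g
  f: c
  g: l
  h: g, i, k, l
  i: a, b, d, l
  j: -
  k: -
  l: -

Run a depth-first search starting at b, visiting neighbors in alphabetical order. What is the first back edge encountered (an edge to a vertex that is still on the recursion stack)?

i->b

DFS from b (visiting neighbors in alphabetical order); mark gray on enter, black on exit:
b gray
  e gray
    c gray
      l gray
      l black
    c black
    g gray
      g→l: l black — skip
    g black
  e black
  f gray
    f→c: c black — skip
  f black
  h gray
    h→g: g black — skip
    i gray
      a gray
        a→c: c black — skip
        a→g: g black — skip
      a black
      i→b: b is gray → back edge
First back edge: i → b.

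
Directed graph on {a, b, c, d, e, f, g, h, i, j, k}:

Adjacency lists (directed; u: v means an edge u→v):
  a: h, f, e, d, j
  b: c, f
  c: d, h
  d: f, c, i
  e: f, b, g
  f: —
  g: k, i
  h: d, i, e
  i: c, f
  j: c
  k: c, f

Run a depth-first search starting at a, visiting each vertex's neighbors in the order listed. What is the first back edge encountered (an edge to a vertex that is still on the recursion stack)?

c→d

DFS from a (visiting each vertex's neighbors in the order listed); mark gray on enter, black on exit:
a gray
  h gray
    d gray
      f gray
      f black
      c gray
        c→d: d is gray → back edge
First back edge: c → d.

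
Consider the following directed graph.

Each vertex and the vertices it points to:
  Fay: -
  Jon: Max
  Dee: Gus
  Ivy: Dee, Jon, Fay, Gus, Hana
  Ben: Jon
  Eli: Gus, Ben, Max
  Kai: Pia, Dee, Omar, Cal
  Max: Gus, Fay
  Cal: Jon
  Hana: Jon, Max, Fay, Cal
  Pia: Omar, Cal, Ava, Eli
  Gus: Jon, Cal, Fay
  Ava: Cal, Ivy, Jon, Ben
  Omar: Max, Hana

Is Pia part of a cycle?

No

Pia lies on a cycle iff there is a path from Pia back to itself.
Exploring from Pia, it never reaches itself; equivalently, its strongly connected component is a singleton.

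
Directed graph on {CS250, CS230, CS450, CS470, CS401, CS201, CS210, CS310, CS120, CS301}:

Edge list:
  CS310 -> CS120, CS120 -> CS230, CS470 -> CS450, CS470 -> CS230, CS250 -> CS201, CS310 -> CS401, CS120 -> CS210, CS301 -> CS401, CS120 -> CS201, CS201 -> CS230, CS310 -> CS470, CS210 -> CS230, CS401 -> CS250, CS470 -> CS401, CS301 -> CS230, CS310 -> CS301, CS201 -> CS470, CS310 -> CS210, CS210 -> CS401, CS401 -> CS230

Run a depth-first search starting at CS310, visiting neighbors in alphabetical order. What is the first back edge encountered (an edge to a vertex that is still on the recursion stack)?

CS250→CS201

DFS from CS310 (visiting neighbors in alphabetical order); mark gray on enter, black on exit:
CS310 gray
  CS120 gray
    CS201 gray
      CS230 gray
      CS230 black
      CS470 gray
        CS470→CS230: CS230 black — skip
        CS401 gray
          CS401→CS230: CS230 black — skip
          CS250 gray
            CS250→CS201: CS201 is gray → back edge
First back edge: CS250 → CS201.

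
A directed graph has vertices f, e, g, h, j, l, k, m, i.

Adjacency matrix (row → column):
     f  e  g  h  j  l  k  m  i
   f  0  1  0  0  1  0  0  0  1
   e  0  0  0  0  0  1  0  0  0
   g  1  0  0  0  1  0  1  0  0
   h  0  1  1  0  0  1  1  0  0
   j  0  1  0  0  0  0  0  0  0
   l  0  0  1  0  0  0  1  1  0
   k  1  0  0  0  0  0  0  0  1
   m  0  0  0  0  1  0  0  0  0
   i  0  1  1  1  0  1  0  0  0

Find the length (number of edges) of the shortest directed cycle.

For each vertex v, BFS finds the shortest path from v back to v.
The shortest such closed walk is i → h → k → i, length 3.

3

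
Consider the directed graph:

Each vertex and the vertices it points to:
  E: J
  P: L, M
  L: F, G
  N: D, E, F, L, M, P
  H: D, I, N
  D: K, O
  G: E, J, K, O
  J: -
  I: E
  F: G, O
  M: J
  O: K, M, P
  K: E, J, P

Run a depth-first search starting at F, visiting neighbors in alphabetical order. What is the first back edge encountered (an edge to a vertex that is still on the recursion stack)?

DFS from F (visiting neighbors in alphabetical order); mark gray on enter, black on exit:
F gray
  G gray
    E gray
      J gray
      J black
    E black
    G→J: J black — skip
    K gray
      K→E: E black — skip
      K→J: J black — skip
      P gray
        L gray
          L→F: F is gray → back edge
First back edge: L → F.

L→F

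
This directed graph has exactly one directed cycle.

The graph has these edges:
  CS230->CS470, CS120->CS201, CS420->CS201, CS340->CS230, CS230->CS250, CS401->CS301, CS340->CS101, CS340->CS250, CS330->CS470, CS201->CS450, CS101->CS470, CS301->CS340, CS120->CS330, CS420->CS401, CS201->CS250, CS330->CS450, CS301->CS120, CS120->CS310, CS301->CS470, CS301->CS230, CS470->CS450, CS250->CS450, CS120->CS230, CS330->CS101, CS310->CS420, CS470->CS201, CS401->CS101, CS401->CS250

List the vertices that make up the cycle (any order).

DFS with gray/black marking from CS401:
CS401 gray
  CS301 gray
    CS230 gray
      CS470 gray
        CS450 gray
        CS450 black
        CS201 gray
          CS201→CS450: CS450 black — skip
          CS250 gray
            CS250→CS450: CS450 black — skip
          CS250 black
        CS201 black
      CS470 black
      CS230→CS250: CS250 black — skip
    CS230 black
    CS301→CS470: CS470 black — skip
    CS120 gray
      CS120→CS201: CS201 black — skip
      CS310 gray
        CS420 gray
          CS420→CS201: CS201 black — skip
          CS420→CS401: CS401 is gray → back edge
Back edge closes the cycle CS401 → CS301 → CS120 → CS310 → CS420 → CS401; its vertices are {CS120, CS301, CS310, CS401, CS420}.

CS120, CS301, CS310, CS401, CS420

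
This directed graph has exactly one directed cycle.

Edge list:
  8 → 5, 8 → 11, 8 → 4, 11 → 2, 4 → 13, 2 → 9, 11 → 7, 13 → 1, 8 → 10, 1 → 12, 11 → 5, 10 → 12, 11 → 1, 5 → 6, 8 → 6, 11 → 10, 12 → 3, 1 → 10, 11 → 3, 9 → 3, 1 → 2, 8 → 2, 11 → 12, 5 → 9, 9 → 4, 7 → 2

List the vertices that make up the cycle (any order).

DFS with gray/black marking from 4:
4 gray
  13 gray
    1 gray
      10 gray
        12 gray
          3 gray
          3 black
        12 black
      10 black
      2 gray
        9 gray
          9→4: 4 is gray → back edge
Back edge closes the cycle 4 → 13 → 1 → 2 → 9 → 4; its vertices are {1, 2, 4, 9, 13}.

1, 2, 4, 9, 13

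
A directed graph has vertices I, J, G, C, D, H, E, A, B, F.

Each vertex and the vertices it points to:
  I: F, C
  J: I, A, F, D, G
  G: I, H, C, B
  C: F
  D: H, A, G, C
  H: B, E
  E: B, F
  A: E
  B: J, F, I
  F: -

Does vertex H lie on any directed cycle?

H is on a cycle iff H can reach itself via ≥1 edge.
H → B → J → D → H — yes.

Yes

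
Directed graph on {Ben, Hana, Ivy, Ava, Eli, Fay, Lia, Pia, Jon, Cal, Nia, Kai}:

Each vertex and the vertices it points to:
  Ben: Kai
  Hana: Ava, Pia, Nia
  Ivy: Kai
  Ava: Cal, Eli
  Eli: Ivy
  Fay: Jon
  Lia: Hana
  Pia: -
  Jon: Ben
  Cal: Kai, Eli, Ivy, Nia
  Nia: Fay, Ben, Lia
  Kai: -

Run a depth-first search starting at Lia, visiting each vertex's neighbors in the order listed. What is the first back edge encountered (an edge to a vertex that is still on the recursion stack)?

Nia->Lia

DFS from Lia (visiting each vertex's neighbors in the order listed); mark gray on enter, black on exit:
Lia gray
  Hana gray
    Ava gray
      Cal gray
        Kai gray
        Kai black
        Eli gray
          Ivy gray
            Ivy→Kai: Kai black — skip
          Ivy black
        Eli black
        Cal→Ivy: Ivy black — skip
        Nia gray
          Fay gray
            Jon gray
              Ben gray
                Ben→Kai: Kai black — skip
              Ben black
            Jon black
          Fay black
          Nia→Ben: Ben black — skip
          Nia→Lia: Lia is gray → back edge
First back edge: Nia → Lia.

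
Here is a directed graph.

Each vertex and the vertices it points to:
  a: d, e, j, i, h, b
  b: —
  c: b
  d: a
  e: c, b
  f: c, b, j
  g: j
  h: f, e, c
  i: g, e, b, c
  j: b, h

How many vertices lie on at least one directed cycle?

A vertex is on a directed cycle iff it belongs to a strongly connected component of size ≥ 2 (or has a self-loop).
The vertices on cycles are {a, d, f, h, j} — 5 in total.

5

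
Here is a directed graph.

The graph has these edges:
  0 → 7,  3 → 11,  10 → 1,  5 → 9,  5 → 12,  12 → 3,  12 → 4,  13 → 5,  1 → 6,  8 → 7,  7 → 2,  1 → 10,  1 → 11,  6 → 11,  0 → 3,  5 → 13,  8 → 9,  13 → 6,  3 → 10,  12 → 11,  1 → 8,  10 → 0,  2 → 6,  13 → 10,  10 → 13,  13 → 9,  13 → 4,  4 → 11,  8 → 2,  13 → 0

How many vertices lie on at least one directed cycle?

A vertex is on a directed cycle iff it belongs to a strongly connected component of size ≥ 2 (or has a self-loop).
The vertices on cycles are {0, 1, 3, 5, 10, 12, 13} — 7 in total.

7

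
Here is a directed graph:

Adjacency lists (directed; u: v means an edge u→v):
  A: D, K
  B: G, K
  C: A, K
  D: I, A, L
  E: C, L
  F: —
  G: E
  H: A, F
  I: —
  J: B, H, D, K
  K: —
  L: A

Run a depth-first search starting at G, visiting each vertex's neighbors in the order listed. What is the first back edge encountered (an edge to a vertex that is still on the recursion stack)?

D→A

DFS from G (visiting each vertex's neighbors in the order listed); mark gray on enter, black on exit:
G gray
  E gray
    C gray
      A gray
        D gray
          I gray
          I black
          D→A: A is gray → back edge
First back edge: D → A.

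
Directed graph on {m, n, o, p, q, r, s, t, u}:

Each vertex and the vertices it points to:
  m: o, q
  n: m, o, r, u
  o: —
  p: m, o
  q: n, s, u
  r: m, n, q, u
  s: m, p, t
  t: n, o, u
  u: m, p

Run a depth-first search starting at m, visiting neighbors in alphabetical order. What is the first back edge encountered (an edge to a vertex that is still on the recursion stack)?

n→m

DFS from m (visiting neighbors in alphabetical order); mark gray on enter, black on exit:
m gray
  o gray
  o black
  q gray
    n gray
      n→m: m is gray → back edge
First back edge: n → m.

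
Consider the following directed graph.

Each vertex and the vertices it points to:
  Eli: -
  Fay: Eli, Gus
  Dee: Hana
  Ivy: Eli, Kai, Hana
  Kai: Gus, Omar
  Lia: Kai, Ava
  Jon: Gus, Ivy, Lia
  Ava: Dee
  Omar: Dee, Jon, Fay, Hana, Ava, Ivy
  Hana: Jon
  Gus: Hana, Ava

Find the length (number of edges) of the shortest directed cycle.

3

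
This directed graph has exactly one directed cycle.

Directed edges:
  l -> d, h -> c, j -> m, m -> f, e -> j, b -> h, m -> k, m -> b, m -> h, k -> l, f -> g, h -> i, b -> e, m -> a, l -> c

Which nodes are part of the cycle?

DFS with gray/black marking from m:
m gray
  a gray
  a black
  f gray
    g gray
    g black
  f black
  k gray
    l gray
      d gray
      d black
      c gray
      c black
    l black
  k black
  h gray
    i gray
    i black
    h→c: c black — skip
  h black
  b gray
    e gray
      j gray
        j→m: m is gray → back edge
Back edge closes the cycle m → b → e → j → m; its vertices are {b, e, j, m}.

b, e, j, m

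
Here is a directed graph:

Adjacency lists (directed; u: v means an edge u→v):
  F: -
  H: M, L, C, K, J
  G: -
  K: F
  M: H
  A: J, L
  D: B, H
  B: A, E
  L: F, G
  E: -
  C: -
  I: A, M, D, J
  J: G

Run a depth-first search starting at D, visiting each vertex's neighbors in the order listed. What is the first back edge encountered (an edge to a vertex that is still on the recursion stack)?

M→H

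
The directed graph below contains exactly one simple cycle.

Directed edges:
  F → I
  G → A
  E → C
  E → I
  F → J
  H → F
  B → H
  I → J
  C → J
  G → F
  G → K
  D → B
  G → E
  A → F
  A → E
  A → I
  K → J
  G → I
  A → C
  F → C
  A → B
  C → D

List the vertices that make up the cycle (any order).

B, C, D, F, H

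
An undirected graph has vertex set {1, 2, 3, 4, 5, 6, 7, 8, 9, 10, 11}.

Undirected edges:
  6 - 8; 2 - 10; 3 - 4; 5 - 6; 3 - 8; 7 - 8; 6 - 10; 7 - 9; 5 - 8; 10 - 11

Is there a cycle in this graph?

Yes

DFS, tracking each vertex's parent; an edge to a visited non-parent vertex closes a cycle.
Start from 9:
visit 9 (parent –)
  visit 7 (parent 9)
    visit 8 (parent 7)
      8–7: parent, skip
      visit 5 (parent 8)
        visit 6 (parent 5)
          6–8: 8 visited and ≠ parent → cycle
Cycle: 8 – 5 – 6 – 8.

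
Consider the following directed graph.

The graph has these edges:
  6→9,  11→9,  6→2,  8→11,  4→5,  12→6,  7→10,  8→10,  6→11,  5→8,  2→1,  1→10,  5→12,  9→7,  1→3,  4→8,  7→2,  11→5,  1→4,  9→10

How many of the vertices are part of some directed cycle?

10

A vertex is on a directed cycle iff it belongs to a strongly connected component of size ≥ 2 (or has a self-loop).
The vertices on cycles are {1, 2, 4, 5, 6, 7, 8, 9, 11, 12} — 10 in total.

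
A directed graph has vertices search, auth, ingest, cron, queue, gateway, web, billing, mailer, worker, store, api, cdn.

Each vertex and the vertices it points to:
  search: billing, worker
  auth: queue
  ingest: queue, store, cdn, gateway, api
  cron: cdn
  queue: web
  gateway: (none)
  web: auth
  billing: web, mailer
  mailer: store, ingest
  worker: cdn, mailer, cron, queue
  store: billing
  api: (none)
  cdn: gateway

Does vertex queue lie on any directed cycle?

queue is on a cycle iff queue can reach itself via ≥1 edge.
queue → web → auth → queue — yes.

Yes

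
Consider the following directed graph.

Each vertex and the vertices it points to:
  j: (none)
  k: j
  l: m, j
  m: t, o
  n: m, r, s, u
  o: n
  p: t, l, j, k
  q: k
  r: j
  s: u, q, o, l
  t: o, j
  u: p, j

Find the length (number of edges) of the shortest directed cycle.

For each vertex v, BFS finds the shortest path from v back to v.
The shortest such closed walk is o → n → m → o, length 3.

3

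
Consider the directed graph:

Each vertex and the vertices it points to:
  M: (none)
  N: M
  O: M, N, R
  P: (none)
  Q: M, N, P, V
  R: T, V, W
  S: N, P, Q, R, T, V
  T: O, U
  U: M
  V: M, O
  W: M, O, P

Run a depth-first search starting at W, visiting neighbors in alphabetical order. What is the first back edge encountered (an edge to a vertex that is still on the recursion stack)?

T->O

DFS from W (visiting neighbors in alphabetical order); mark gray on enter, black on exit:
W gray
  M gray
  M black
  O gray
    O→M: M black — skip
    N gray
      N→M: M black — skip
    N black
    R gray
      T gray
        T→O: O is gray → back edge
First back edge: T → O.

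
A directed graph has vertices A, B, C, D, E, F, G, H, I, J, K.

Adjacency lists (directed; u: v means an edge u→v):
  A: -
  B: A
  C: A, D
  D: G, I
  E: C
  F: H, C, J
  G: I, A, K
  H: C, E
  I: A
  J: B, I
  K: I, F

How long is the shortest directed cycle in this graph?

5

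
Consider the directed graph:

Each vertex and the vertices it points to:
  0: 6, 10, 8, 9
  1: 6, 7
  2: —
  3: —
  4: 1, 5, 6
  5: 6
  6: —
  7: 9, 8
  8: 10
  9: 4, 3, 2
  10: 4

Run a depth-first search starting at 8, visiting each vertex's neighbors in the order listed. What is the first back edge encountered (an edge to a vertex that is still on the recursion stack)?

DFS from 8 (visiting each vertex's neighbors in the order listed); mark gray on enter, black on exit:
8 gray
  10 gray
    4 gray
      1 gray
        6 gray
        6 black
        7 gray
          9 gray
            9→4: 4 is gray → back edge
First back edge: 9 → 4.

9->4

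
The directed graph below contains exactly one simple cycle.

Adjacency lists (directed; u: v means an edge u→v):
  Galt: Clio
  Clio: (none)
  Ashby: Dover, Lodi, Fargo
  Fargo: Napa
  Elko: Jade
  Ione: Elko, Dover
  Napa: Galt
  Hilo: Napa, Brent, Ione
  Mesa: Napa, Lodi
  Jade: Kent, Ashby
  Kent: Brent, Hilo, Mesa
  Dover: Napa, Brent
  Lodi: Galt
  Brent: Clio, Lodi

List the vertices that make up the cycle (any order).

Elko, Hilo, Ione, Jade, Kent

DFS with gray/black marking from Jade:
Jade gray
  Kent gray
    Brent gray
      Clio gray
      Clio black
      Lodi gray
        Galt gray
          Galt→Clio: Clio black — skip
        Galt black
      Lodi black
    Brent black
    Hilo gray
      Napa gray
        Napa→Galt: Galt black — skip
      Napa black
      Hilo→Brent: Brent black — skip
      Ione gray
        Elko gray
          Elko→Jade: Jade is gray → back edge
Back edge closes the cycle Jade → Kent → Hilo → Ione → Elko → Jade; its vertices are {Elko, Hilo, Ione, Jade, Kent}.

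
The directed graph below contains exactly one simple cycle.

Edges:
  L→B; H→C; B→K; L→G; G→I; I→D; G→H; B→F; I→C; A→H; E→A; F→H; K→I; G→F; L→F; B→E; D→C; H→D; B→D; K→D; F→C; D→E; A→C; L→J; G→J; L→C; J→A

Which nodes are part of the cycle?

A, D, E, H

DFS with gray/black marking from E:
E gray
  A gray
    C gray
    C black
    H gray
      H→C: C black — skip
      D gray
        D→E: E is gray → back edge
Back edge closes the cycle E → A → H → D → E; its vertices are {A, D, E, H}.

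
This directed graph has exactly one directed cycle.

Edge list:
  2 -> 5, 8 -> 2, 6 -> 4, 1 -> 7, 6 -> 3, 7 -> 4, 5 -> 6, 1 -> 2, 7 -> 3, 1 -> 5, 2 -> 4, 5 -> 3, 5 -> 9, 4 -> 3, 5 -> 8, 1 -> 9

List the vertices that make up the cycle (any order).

2, 5, 8

DFS with gray/black marking from 2:
2 gray
  5 gray
    9 gray
    9 black
    6 gray
      4 gray
        3 gray
        3 black
      4 black
      6→3: 3 black — skip
    6 black
    5→3: 3 black — skip
    8 gray
      8→2: 2 is gray → back edge
Back edge closes the cycle 2 → 5 → 8 → 2; its vertices are {2, 5, 8}.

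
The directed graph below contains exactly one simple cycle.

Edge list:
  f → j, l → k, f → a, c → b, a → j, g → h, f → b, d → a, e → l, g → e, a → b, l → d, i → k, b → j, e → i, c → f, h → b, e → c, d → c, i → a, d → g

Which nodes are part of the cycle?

DFS with gray/black marking from g:
g gray
  e gray
    i gray
      a gray
        j gray
        j black
        b gray
          b→j: j black — skip
        b black
      a black
      k gray
      k black
    i black
    c gray
      c→b: b black — skip
      f gray
        f→b: b black — skip
        f→j: j black — skip
        f→a: a black — skip
      f black
    c black
    l gray
      l→k: k black — skip
      d gray
        d→c: c black — skip
        d→a: a black — skip
        d→g: g is gray → back edge
Back edge closes the cycle g → e → l → d → g; its vertices are {d, e, g, l}.

d, e, g, l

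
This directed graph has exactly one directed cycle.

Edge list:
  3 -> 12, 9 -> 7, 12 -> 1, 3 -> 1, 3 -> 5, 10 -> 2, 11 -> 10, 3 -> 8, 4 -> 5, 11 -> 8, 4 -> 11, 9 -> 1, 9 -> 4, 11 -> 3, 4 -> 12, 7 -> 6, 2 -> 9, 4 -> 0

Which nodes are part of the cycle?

DFS with gray/black marking from 4:
4 gray
  5 gray
  5 black
  12 gray
    1 gray
    1 black
  12 black
  11 gray
    10 gray
      2 gray
        9 gray
          9→4: 4 is gray → back edge
Back edge closes the cycle 4 → 11 → 10 → 2 → 9 → 4; its vertices are {2, 4, 9, 10, 11}.

2, 4, 9, 10, 11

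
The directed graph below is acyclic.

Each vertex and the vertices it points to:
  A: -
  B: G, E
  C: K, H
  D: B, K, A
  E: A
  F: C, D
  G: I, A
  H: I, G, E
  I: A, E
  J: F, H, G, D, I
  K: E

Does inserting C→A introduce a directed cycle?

Adding C→A creates a cycle iff A can already reach C.
Explore from A: no path reaches C. The graph stays acyclic.

No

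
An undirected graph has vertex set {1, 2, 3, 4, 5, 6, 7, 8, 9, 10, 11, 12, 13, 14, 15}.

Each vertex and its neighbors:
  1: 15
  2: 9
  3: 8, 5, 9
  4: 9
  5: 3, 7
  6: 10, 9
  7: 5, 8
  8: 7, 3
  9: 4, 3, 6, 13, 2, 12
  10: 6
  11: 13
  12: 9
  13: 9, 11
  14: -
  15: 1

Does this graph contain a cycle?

Yes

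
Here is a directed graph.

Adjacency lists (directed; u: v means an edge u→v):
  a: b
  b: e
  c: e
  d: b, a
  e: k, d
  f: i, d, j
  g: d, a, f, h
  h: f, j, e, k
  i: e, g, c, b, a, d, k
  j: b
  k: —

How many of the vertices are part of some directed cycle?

8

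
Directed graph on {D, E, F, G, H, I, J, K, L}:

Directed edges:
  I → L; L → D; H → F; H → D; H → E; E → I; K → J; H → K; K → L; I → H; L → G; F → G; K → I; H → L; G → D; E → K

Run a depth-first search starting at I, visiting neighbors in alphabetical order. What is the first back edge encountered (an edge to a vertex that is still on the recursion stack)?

DFS from I (visiting neighbors in alphabetical order); mark gray on enter, black on exit:
I gray
  H gray
    D gray
    D black
    E gray
      E→I: I is gray → back edge
First back edge: E → I.

E→I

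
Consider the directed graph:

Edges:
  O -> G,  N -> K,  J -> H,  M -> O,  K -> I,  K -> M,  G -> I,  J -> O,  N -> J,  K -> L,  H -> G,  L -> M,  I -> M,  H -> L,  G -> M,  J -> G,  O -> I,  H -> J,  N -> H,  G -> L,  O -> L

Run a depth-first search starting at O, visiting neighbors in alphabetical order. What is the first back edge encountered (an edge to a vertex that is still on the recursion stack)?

DFS from O (visiting neighbors in alphabetical order); mark gray on enter, black on exit:
O gray
  G gray
    I gray
      M gray
        M→O: O is gray → back edge
First back edge: M → O.

M->O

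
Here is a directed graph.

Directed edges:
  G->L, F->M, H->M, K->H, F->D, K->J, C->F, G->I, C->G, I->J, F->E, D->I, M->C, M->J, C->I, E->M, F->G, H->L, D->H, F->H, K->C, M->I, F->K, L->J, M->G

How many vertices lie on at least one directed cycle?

7

A vertex is on a directed cycle iff it belongs to a strongly connected component of size ≥ 2 (or has a self-loop).
The vertices on cycles are {C, D, E, F, H, K, M} — 7 in total.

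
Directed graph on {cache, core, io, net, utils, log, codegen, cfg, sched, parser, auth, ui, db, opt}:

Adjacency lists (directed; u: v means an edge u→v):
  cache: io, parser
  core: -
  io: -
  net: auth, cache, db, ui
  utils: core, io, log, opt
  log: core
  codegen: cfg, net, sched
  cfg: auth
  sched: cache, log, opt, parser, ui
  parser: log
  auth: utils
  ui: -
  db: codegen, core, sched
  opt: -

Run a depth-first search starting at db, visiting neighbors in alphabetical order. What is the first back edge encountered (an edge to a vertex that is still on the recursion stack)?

DFS from db (visiting neighbors in alphabetical order); mark gray on enter, black on exit:
db gray
  codegen gray
    cfg gray
      auth gray
        utils gray
          core gray
          core black
          io gray
          io black
          log gray
            log→core: core black — skip
          log black
          opt gray
          opt black
        utils black
      auth black
    cfg black
    net gray
      net→auth: auth black — skip
      cache gray
        cache→io: io black — skip
        parser gray
          parser→log: log black — skip
        parser black
      cache black
      net→db: db is gray → back edge
First back edge: net → db.

net→db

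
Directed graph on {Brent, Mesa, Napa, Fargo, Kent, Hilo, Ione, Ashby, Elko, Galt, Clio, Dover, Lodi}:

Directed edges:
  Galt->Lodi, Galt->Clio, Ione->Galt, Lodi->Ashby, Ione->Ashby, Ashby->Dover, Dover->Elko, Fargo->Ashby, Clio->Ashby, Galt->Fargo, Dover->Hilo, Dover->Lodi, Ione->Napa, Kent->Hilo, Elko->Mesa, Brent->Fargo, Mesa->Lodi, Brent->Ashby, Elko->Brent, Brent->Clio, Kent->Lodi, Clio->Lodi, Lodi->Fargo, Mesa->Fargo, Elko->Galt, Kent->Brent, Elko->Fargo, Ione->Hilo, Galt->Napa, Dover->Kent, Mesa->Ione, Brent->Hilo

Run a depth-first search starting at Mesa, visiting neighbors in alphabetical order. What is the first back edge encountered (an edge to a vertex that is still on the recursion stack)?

Brent→Ashby

DFS from Mesa (visiting neighbors in alphabetical order); mark gray on enter, black on exit:
Mesa gray
  Fargo gray
    Ashby gray
      Dover gray
        Elko gray
          Brent gray
            Brent→Ashby: Ashby is gray → back edge
First back edge: Brent → Ashby.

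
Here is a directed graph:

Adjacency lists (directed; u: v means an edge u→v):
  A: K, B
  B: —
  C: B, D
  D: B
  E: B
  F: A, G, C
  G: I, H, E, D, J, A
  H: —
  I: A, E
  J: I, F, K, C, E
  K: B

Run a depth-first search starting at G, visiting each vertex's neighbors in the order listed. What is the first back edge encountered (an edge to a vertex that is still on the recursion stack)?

F->G

DFS from G (visiting each vertex's neighbors in the order listed); mark gray on enter, black on exit:
G gray
  I gray
    A gray
      K gray
        B gray
        B black
      K black
      A→B: B black — skip
    A black
    E gray
      E→B: B black — skip
    E black
  I black
  H gray
  H black
  G→E: E black — skip
  D gray
    D→B: B black — skip
  D black
  J gray
    J→I: I black — skip
    F gray
      F→A: A black — skip
      F→G: G is gray → back edge
First back edge: F → G.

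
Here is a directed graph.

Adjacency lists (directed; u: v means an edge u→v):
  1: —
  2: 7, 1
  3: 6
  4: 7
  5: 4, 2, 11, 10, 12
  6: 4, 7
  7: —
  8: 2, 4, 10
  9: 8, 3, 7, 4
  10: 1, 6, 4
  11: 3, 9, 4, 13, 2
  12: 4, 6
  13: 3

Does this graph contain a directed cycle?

DFS with white/gray/black marking, starting from 13:
13 gray
  3 gray
    6 gray
      4 gray
        7 gray
        7 black
      4 black
      6→7: 7 black — skip
    6 black
  3 black
13 black
1 gray
1 black
2 gray
  2→7: 7 black — skip
  2→1: 1 black — skip
2 black
5 gray
  5→4: 4 black — skip
  5→2: 2 black — skip
  11 gray
    11→3: 3 black — skip
    9 gray
      8 gray
        8→2: 2 black — skip
        8→4: 4 black — skip
        10 gray
          10→1: 1 black — skip
          10→6: 6 black — skip
          10→4: 4 black — skip
        10 black
      8 black
      9→3: 3 black — skip
      9→7: 7 black — skip
      9→4: 4 black — skip
    9 black
    11→4: 4 black — skip
    11→13: 13 black — skip
    11→2: 2 black — skip
  11 black
  5→10: 10 black — skip
  12 gray
    12→4: 4 black — skip
    12→6: 6 black — skip
  12 black
5 black
Every edge goes to a white or black vertex — no back edge, so the graph is acyclic.

No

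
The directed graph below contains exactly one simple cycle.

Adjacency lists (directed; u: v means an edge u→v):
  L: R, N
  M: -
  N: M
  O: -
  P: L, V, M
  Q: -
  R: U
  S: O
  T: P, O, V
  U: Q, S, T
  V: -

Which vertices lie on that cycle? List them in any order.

DFS with gray/black marking from U:
U gray
  Q gray
  Q black
  S gray
    O gray
    O black
  S black
  T gray
    P gray
      L gray
        R gray
          R→U: U is gray → back edge
Back edge closes the cycle U → T → P → L → R → U; its vertices are {L, P, R, T, U}.

L, P, R, T, U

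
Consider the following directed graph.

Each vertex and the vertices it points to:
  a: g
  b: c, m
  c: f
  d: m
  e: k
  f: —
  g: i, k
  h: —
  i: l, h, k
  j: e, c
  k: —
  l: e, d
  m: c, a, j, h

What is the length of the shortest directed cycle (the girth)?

6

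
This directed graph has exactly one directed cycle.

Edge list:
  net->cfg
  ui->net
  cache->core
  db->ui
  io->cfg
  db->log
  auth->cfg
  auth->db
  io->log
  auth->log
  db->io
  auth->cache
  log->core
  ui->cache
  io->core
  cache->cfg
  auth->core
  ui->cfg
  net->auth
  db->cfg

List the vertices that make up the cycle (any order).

db, ui, net, auth

DFS with gray/black marking from auth:
auth gray
  cfg gray
  cfg black
  cache gray
    core gray
    core black
    cache→cfg: cfg black — skip
  cache black
  log gray
    log→core: core black — skip
  log black
  db gray
    ui gray
      ui→cfg: cfg black — skip
      net gray
        net→cfg: cfg black — skip
        net→auth: auth is gray → back edge
Back edge closes the cycle auth → db → ui → net → auth; its vertices are {db, ui, net, auth}.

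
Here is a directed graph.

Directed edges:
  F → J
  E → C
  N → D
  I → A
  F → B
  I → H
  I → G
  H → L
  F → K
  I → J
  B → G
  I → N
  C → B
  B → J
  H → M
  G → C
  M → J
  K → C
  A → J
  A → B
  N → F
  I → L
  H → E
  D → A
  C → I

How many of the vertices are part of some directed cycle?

A vertex is on a directed cycle iff it belongs to a strongly connected component of size ≥ 2 (or has a self-loop).
The vertices on cycles are {A, B, C, D, E, F, G, H, I, K, N} — 11 in total.

11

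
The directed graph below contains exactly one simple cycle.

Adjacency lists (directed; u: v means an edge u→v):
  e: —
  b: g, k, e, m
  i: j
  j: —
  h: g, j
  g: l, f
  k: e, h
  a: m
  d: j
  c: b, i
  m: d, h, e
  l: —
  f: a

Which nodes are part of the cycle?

a, f, g, h, m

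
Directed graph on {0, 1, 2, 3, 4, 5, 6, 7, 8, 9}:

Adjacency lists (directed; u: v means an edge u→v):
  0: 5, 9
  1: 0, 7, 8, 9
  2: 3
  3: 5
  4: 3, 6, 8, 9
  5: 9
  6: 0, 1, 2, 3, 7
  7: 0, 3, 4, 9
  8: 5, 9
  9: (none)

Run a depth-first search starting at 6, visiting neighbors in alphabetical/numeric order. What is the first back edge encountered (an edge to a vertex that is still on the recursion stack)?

DFS from 6 (visiting neighbors in alphabetical/numeric order); mark gray on enter, black on exit:
6 gray
  0 gray
    5 gray
      9 gray
      9 black
    5 black
    0→9: 9 black — skip
  0 black
  1 gray
    1→0: 0 black — skip
    7 gray
      7→0: 0 black — skip
      3 gray
        3→5: 5 black — skip
      3 black
      4 gray
        4→3: 3 black — skip
        4→6: 6 is gray → back edge
First back edge: 4 → 6.

4->6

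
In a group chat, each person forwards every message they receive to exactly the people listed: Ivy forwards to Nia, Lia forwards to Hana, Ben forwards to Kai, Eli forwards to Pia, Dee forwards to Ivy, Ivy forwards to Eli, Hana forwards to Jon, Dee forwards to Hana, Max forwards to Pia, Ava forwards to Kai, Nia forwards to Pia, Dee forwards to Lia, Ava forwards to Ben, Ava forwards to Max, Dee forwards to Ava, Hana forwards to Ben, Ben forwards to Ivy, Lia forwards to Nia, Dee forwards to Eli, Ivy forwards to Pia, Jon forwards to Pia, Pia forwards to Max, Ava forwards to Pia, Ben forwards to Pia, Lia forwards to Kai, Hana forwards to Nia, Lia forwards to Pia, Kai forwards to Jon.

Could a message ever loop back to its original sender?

DFS with white/gray/black marking, starting from Max:
Max gray
  Pia gray
    Pia→Max: Max is gray → back edge
Back edge found, so a cycle exists: Max → Pia → Max.

Yes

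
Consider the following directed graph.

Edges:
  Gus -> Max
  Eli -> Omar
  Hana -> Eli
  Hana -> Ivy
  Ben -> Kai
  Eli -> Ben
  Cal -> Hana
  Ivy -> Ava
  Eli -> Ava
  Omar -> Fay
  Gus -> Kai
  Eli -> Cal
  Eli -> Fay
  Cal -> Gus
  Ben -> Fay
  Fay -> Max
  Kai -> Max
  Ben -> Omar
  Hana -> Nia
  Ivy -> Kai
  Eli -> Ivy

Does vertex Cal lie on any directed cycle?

Cal is on a cycle iff Cal can reach itself via ≥1 edge.
Cal → Hana → Eli → Cal — yes.

Yes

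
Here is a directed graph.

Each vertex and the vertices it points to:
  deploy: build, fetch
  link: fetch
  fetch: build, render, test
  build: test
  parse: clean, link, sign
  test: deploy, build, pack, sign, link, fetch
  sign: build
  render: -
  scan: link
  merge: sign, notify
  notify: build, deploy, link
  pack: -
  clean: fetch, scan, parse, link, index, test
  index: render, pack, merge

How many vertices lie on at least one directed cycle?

8

A vertex is on a directed cycle iff it belongs to a strongly connected component of size ≥ 2 (or has a self-loop).
The vertices on cycles are {link, sign, test, build, clean, fetch, parse, deploy} — 8 in total.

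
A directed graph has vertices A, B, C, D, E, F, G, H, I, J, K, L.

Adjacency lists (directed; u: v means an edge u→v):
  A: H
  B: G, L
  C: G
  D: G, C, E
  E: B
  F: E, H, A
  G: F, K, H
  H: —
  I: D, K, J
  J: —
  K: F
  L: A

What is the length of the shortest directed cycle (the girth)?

4

For each vertex v, BFS finds the shortest path from v back to v.
The shortest such closed walk is F → E → B → G → F, length 4.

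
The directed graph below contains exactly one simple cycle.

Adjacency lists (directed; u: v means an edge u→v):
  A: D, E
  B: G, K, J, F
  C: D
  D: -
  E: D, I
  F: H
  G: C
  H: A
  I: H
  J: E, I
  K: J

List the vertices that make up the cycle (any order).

A, E, H, I

DFS with gray/black marking from I:
I gray
  H gray
    A gray
      D gray
      D black
      E gray
        E→D: D black — skip
        E→I: I is gray → back edge
Back edge closes the cycle I → H → A → E → I; its vertices are {A, E, H, I}.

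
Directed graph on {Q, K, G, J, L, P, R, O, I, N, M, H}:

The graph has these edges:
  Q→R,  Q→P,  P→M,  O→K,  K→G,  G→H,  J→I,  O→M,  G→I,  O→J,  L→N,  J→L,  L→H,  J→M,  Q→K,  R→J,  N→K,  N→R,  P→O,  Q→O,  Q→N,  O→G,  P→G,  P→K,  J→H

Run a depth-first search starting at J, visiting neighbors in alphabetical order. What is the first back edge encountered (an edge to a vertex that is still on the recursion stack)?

DFS from J (visiting neighbors in alphabetical order); mark gray on enter, black on exit:
J gray
  H gray
  H black
  I gray
  I black
  L gray
    L→H: H black — skip
    N gray
      K gray
        G gray
          G→H: H black — skip
          G→I: I black — skip
        G black
      K black
      R gray
        R→J: J is gray → back edge
First back edge: R → J.

R→J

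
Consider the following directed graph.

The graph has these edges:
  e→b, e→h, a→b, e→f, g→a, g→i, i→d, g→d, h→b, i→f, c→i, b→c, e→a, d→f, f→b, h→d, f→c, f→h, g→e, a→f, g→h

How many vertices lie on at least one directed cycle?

A vertex is on a directed cycle iff it belongs to a strongly connected component of size ≥ 2 (or has a self-loop).
The vertices on cycles are {b, c, d, f, h, i} — 6 in total.

6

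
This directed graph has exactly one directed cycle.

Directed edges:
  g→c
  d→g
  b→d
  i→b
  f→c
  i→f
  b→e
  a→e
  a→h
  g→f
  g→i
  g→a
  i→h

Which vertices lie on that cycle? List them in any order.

b, d, g, i

DFS with gray/black marking from g:
g gray
  a gray
    h gray
    h black
    e gray
    e black
  a black
  i gray
    i→h: h black — skip
    f gray
      c gray
      c black
    f black
    b gray
      b→e: e black — skip
      d gray
        d→g: g is gray → back edge
Back edge closes the cycle g → i → b → d → g; its vertices are {b, d, g, i}.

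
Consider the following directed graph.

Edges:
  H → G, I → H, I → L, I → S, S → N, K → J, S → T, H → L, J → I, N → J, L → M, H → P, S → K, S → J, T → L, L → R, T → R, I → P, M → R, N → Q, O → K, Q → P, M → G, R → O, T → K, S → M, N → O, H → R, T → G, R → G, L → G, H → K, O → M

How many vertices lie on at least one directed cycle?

11

A vertex is on a directed cycle iff it belongs to a strongly connected component of size ≥ 2 (or has a self-loop).
The vertices on cycles are {H, I, J, K, L, M, N, O, R, S, T} — 11 in total.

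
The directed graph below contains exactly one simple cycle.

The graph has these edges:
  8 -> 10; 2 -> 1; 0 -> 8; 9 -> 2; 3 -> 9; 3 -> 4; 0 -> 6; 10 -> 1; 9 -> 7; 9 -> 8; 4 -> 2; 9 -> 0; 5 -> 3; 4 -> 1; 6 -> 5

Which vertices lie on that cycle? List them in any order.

0, 3, 5, 6, 9

DFS with gray/black marking from 3:
3 gray
  4 gray
    1 gray
    1 black
    2 gray
      2→1: 1 black — skip
    2 black
  4 black
  9 gray
    0 gray
      8 gray
        10 gray
          10→1: 1 black — skip
        10 black
      8 black
      6 gray
        5 gray
          5→3: 3 is gray → back edge
Back edge closes the cycle 3 → 9 → 0 → 6 → 5 → 3; its vertices are {0, 3, 5, 6, 9}.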